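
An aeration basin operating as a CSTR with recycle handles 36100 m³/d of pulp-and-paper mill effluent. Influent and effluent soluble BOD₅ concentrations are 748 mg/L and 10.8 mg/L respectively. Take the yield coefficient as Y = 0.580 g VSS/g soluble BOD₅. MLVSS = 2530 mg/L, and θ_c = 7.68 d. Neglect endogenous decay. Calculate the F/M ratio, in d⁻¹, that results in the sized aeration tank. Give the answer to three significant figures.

With k_d = 0 the design equation reduces to V = Y Q (S₀−S) θ_c / X = 0.580 × 36100 × (748 − 10.8) × 7.68 / 2530 = 46856 m³.
F/M = Q·S₀ / (V·X) = 36100 × 748 / (46856 × 2530) = 0.2278 g soluble BOD₅·(g VSS·d)⁻¹.

F/M ≈ 0.228 d⁻¹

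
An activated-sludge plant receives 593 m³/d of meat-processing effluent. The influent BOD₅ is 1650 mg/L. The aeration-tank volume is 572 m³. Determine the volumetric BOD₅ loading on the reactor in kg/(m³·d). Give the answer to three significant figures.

Volumetric loading L_v = Q·S₀ / V = 593 × 1650 g/m³ / 572.0 m³ = 1711 g/(m³·d) = 1.711 kg BOD₅/(m³·d).

L_v ≈ 1.71 kg BOD₅/(m³·d)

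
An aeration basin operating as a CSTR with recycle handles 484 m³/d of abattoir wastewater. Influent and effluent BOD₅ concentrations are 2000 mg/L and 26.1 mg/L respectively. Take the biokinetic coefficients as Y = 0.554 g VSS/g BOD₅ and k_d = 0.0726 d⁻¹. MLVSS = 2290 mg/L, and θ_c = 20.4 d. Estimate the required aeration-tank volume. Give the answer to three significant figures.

From the SRT design equation V = Y Q (S₀−S) θ_c / [X (1 + k_d θ_c)] = 0.554 × 484 × (2000 − 26.1) × 20.4 / [2290 × (1 + 0.0726 × 20.4)] = 1.08×10^7 / 5682 = 1900 m³.

V ≈ 1900 m³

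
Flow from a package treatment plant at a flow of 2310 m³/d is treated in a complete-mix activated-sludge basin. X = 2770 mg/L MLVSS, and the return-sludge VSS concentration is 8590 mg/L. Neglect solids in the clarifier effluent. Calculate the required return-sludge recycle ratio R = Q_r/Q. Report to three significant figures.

R = Q_r/Q = X/(X_r − X) = 2770 / (8590 − 2770) = 0.4759.

R ≈ 0.476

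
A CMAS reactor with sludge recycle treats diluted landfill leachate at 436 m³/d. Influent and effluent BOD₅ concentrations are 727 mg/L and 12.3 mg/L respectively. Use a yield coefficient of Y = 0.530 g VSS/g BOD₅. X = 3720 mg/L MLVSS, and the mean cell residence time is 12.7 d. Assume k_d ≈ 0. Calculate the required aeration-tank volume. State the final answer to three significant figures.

V ≈ 564 m³

With k_d = 0 the design equation reduces to V = Y Q (S₀−S) θ_c / X = 0.530 × 436 × (727 − 12.3) × 12.7 / 3720 = 563.8 m³.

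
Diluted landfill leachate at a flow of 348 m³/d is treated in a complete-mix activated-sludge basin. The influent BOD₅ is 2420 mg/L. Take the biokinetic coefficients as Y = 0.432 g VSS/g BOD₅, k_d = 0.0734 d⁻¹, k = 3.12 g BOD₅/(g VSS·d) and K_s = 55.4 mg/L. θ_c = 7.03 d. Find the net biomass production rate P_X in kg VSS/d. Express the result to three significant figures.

From the Monod/SRT balance for a CMAS, S = K_s·(1+k_d θ_c)/[θ_c·(Y k − k_d) − 1] = 55.4 × (1 + 0.0734 × 7.03) / [7.03 × (0.432 × 3.12 − 0.0734) − 1] = 83.99 / 7.959 = 10.55 mg/L.
Correct the yield for decay: Y_obs = Y/(1 + k_d θ_c) = 0.432 / (1 + 0.0734 × 7.03) = 0.432 / 1.516 = 0.2850.
Q·(S₀ − S) = 348 × (2420 − 10.6) × 10⁻³ = 838.5 kg/d removed.
Biomass produced: P_X = Y_obs·Q·ΔS = 0.2850 × 838.5 ≈ 238.9 kg VSS/d.

P_X ≈ 239 kg VSS/d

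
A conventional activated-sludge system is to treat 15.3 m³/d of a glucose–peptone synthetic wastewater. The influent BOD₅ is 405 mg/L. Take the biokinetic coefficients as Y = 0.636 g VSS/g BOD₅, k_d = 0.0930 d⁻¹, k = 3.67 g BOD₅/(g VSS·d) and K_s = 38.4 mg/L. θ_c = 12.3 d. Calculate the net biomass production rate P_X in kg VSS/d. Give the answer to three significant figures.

From the Monod/SRT balance for a CMAS, S = K_s·(1+k_d θ_c)/[θ_c·(Y k − k_d) − 1] = 38.4 × (1 + 0.0930 × 12.3) / [12.3 × (0.636 × 3.67 − 0.0930) − 1] = 82.33 / 26.57 = 3.099 mg/L.
Correct the yield for decay: Y_obs = Y/(1 + k_d θ_c) = 0.636 / (1 + 0.0930 × 12.3) = 0.636 / 2.144 = 0.2967.
Mass of BOD₅ removed per day: Q(S₀ − S) = 15.3 × 401.9 g/m³ = 6.149 kg/d.
P_X = Y_obs · Q(S₀ − S) = 0.2967 × 6.149 = 1.824 kg VSS/d.

P_X ≈ 1.82 kg VSS/d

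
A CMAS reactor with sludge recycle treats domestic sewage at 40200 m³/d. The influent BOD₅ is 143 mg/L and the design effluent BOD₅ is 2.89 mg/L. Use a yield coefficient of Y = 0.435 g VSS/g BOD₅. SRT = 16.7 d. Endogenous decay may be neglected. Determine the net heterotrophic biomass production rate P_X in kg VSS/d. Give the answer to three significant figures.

P_X ≈ 2450 kg VSS/d

With endogenous decay neglected, the observed yield equals the true yield: Y_obs = Y = 0.435 g VSS/g BOD₅.
ΔS = 143 − 2.89 = 140.1 mg/L, so the substrate removal rate is 40200 × 140.1/1000 = 5632 kg BOD₅/d.
Net biomass production P_X = Y_obs × Q·(S₀ − S) = 0.4350 × 5632 = 2450 kg VSS/d.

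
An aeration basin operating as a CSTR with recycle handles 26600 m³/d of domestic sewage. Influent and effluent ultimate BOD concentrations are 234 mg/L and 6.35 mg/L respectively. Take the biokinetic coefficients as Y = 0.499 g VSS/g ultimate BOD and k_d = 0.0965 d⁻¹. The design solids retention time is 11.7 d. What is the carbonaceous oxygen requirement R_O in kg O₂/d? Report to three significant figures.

R_O ≈ 4040 kg O₂/d

The observed yield is Y_obs = Y/(1 + k_d·θ_c) = 0.499 / (1 + 0.0965 × 11.7) = 0.499 / 2.129 = 0.2344 g VSS per g ultimate BOD removed.
Substrate removed = Q·(S₀ − S) = 26600 m³/d × (234 − 6.35) g/m³ = 6.06×10^6 g/d = 6055 kg/d.
Biomass synthesised: P_X = Y_obs × 6055 = 1419 kg VSS/d.
R_O = Q·ΔS − 1.42 P_X = 6055 − 2015 = 4040 kg O₂/d.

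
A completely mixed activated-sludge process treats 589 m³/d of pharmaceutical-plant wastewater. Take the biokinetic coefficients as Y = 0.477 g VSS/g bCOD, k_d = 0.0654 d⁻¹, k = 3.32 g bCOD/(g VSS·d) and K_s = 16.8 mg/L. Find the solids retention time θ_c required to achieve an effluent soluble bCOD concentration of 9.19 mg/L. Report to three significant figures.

θ_c ≈ 2.02 d

From 1/θ_c = Y·k·S/(K_s + S) − k_d: Y·k·S/(K_s+S) = 0.477 × 3.32 × 9.19 / (16.8 + 9.19) = 0.5600 d⁻¹.
1/θ_c = 0.5600 − 0.0654 = 0.4946 d⁻¹, so θ_c = 2.022 d.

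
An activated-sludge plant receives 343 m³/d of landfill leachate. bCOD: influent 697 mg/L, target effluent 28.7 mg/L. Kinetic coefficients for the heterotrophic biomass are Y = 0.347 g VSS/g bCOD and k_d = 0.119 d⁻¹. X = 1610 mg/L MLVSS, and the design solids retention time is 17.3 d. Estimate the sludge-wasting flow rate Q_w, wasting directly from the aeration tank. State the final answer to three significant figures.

Steady-state biomass mass balance: V·X·(1 + k_d·θ_c) = Y·Q·(S₀ − S)·θ_c, so V = 0.347 × 343 × (697 − 28.7) × 17.3 / [1610 × (1 + 0.119 × 17.3)] = 1.38×10^6 / 4925 = 279.4 m³.
Wasting from the aeration tank: Q_w = V / θ_c = 279.4 / 17.3 = 16.15 m³/d.

Q_w ≈ 16.2 m³/d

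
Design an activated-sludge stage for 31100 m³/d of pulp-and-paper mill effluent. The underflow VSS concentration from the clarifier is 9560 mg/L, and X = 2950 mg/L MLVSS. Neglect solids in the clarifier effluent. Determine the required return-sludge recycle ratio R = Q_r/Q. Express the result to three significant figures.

Solids balance on the clarifier gives (1+R)X = R·X_r, so R = X/(X_r − X) = 2950 / (9560 − 2950) = 0.4463.

R ≈ 0.446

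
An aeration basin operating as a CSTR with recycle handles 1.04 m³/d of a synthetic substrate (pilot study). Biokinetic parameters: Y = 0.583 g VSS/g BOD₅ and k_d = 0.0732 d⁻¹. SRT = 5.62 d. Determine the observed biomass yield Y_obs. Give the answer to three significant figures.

Y_obs ≈ 0.413 g VSS/g BOD₅

Correct the yield for decay: Y_obs = Y/(1 + k_d θ_c) = 0.583 / (1 + 0.0732 × 5.62) = 0.583 / 1.411 = 0.4131.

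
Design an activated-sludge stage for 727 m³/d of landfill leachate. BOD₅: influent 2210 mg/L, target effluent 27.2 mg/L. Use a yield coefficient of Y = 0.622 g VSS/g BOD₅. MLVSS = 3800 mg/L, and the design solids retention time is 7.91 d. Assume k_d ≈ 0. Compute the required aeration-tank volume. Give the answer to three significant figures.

V ≈ 2050 m³

With k_d = 0 the design equation reduces to V = Y Q (S₀−S) θ_c / X = 0.622 × 727 × (2210 − 27.2) × 7.91 / 3800 = 2055 m³.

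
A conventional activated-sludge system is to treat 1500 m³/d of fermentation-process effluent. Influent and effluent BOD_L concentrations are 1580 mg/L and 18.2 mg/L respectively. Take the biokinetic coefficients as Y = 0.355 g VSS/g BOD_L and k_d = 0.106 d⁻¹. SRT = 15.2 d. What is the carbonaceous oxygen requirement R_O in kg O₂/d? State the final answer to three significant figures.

R_O ≈ 1890 kg O₂/d

Observed yield with endogenous decay: Y_obs = Y / (1 + k_d·θ_c) = 0.355 / (1 + 0.106 × 15.2) = 0.355 / 2.611 = 0.1360 g VSS/g BOD_L.
ΔS = 1580 − 18.2 = 1562 mg/L, so the substrate removal rate is 1500 × 1562/1000 = 2343 kg BOD_L/d.
P_X = Y_obs·Q·(S₀ − S) = 0.1360 × 2343 = 318.5 kg VSS/d.
R_O = Q·(S₀ − S) − 1.42·P_X = 2343 − 1.42 × 318.5 = 1890 kg O₂/d.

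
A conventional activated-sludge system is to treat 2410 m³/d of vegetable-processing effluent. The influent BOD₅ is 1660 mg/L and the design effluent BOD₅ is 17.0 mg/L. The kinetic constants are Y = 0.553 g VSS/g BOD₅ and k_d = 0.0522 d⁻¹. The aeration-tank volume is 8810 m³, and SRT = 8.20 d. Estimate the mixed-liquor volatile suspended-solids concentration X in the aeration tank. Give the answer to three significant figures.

Solving the biomass balance for X: X = Y Q (S₀−S) θ_c / [V (1+k_d θ_c)] = 0.553 × 2410 × (1660 − 17.0) × 8.20 / [8810 × (1 + 0.0522 × 8.20)] = 1427 mg/L.

X ≈ 1430 mg/L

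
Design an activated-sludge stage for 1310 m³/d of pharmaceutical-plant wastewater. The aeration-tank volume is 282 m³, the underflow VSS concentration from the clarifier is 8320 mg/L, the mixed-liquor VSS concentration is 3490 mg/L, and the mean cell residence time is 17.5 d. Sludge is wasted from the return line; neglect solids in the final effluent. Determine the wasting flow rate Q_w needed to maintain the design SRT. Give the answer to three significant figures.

Q_w = (V·X)/(θ_c X_r) = 282.0 × 3490 / (17.5 × 8320) = 6.759 m³/d.

Q_w ≈ 6.76 m³/d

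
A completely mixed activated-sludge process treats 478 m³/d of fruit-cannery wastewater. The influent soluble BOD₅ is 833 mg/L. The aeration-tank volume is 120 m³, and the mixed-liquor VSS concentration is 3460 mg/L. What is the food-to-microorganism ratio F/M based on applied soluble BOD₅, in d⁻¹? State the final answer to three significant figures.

F/M ≈ 0.959 d⁻¹

F/M = applied load / biomass = Q·S₀/(V·X) = 478 × 833 / (120.0 × 3460) = 0.9590 d⁻¹.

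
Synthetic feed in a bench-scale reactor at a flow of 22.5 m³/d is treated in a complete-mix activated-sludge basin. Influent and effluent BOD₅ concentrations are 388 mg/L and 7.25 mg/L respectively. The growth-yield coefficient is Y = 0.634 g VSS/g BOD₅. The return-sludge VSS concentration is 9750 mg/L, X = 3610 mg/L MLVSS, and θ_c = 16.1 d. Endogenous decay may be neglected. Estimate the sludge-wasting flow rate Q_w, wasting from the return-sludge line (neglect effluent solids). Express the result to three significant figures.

Q_w ≈ 0.557 m³/d

With k_d = 0 the design equation reduces to V = Y Q (S₀−S) θ_c / X = 0.634 × 22.5 × (388 − 7.25) × 16.1 / 3610 = 24.22 m³.
θ_c = V·X/(Q_w·X_r) when wasting from the recycle, so Q_w = V·X/(θ_c·X_r) = 24.22 × 3610 / (16.1 × 9750) = 0.5571 m³/d.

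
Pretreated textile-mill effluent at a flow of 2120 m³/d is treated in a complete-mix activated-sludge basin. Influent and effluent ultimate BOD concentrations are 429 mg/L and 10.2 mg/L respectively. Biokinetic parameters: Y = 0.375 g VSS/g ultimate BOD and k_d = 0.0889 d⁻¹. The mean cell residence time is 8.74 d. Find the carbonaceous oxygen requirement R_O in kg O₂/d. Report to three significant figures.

R_O ≈ 622 kg O₂/d

The observed yield is Y_obs = Y/(1 + k_d·θ_c) = 0.375 / (1 + 0.0889 × 8.74) = 0.375 / 1.777 = 0.2110 g VSS per g ultimate BOD removed.
Q·(S₀ − S) = 2120 × (429 − 10.2) × 10⁻³ = 887.9 kg/d removed.
Biomass synthesised: P_X = Y_obs × 887.9 = 187.4 kg VSS/d.
R_O = Q·ΔS − 1.42 P_X = 887.9 − 266.1 = 621.8 kg O₂/d.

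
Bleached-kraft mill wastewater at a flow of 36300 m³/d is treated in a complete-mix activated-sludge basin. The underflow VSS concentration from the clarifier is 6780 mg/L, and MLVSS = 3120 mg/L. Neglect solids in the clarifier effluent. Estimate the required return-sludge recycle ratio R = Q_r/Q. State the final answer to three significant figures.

R ≈ 0.852

Mass balance around the secondary clarifier (neglecting effluent solids): R = X / (X_r − X) = 3120 / (6780 − 3120) = 0.8525.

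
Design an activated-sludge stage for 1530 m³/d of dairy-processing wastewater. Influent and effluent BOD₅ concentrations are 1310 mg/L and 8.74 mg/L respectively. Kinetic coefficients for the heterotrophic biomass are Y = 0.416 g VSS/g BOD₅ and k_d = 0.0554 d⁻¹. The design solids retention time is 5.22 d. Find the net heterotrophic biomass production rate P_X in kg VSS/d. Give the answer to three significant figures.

P_X ≈ 642 kg VSS/d

Y_obs = Y / (1 + k_d θ_c) = 0.416 / (1 + 0.0554 × 5.22) = 0.416 / 1.289 = 0.3227.
Q·(S₀ − S) = 1530 × (1310 − 8.74) × 10⁻³ = 1991 kg/d removed.
Biomass produced: P_X = Y_obs·Q·ΔS = 0.3227 × 1991 ≈ 642.4 kg VSS/d.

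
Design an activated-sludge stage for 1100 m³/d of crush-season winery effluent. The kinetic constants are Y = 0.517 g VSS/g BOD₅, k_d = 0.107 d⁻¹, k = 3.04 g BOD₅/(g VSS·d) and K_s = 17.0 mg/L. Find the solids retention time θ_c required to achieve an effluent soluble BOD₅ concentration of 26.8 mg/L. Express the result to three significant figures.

Specific growth rate at S = 26.8 mg/L: μ = YkS/(K_s+S) = 0.517·3.04·26.8/(17.0+26.8) = 0.9617 d⁻¹.
θ_c = 1/(μ − k_d) = 1/(0.9617 − 0.107) = 1/0.8547 = 1.170 d.

θ_c ≈ 1.17 d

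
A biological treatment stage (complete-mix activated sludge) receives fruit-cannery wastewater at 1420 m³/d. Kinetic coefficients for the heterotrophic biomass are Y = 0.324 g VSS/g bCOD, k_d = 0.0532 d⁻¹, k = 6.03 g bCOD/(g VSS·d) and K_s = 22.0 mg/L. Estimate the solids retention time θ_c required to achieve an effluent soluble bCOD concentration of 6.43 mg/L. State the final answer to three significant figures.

Specific growth rate at S = 6.43 mg/L: μ = YkS/(K_s+S) = 0.324·6.03·6.43/(22.0+6.43) = 0.4419 d⁻¹.
Then 1/θ_c = μ − k_d = 0.4419 − 0.0532 = 0.3887 d⁻¹, giving θ_c = 2.573 d.

θ_c ≈ 2.57 d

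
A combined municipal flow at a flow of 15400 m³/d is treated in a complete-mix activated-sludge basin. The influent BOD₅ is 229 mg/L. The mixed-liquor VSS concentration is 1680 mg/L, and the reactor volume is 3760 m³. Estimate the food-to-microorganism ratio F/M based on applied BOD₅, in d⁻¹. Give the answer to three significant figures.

F/M = applied load / biomass = Q·S₀/(V·X) = 15400 × 229 / (3760 × 1680) = 0.5583 d⁻¹.

F/M ≈ 0.558 d⁻¹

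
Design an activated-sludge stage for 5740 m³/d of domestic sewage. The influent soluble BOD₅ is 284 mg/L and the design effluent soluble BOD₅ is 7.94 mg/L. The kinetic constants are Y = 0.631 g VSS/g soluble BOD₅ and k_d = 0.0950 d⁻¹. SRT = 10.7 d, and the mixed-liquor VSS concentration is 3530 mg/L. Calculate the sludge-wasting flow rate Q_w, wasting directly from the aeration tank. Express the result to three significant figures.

From the SRT design equation V = Y Q (S₀−S) θ_c / [X (1 + k_d θ_c)] = 0.631 × 5740 × (284 − 7.94) × 10.7 / [3530 × (1 + 0.0950 × 10.7)] = 1.07×10^7 / 7118 = 1503 m³.
With mixed-liquor wasting, θ_c = V/Q_w, so Q_w = V/θ_c = 1503/10.7 = 140.5 m³/d.

Q_w ≈ 140 m³/d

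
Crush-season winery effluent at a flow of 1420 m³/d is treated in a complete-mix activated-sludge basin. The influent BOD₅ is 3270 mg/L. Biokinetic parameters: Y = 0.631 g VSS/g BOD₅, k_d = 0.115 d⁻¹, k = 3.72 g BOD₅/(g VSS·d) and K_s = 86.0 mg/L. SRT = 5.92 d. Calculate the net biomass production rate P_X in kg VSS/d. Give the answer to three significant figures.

P_X ≈ 1740 kg VSS/d

Effluent substrate depends only on kinetics and SRT: S = K_s(1 + k_d θ_c) / [θ_c(Yk − k_d) − 1] = 86.0 × (1 + 0.115 × 5.92) / [5.92 × (0.631 × 3.72 − 0.115) − 1] = 144.5 / 12.22 = 11.83 mg/L.
The observed yield is Y_obs = Y/(1 + k_d·θ_c) = 0.631 / (1 + 0.115 × 5.92) = 0.631 / 1.681 = 0.3754 g VSS per g BOD₅ removed.
Substrate removed = Q·(S₀ − S) = 1420 m³/d × (3270 − 11.8) g/m³ = 4.63×10^6 g/d = 4627 kg/d.
Biomass produced: P_X = Y_obs·Q·ΔS = 0.3754 × 4627 ≈ 1737 kg VSS/d.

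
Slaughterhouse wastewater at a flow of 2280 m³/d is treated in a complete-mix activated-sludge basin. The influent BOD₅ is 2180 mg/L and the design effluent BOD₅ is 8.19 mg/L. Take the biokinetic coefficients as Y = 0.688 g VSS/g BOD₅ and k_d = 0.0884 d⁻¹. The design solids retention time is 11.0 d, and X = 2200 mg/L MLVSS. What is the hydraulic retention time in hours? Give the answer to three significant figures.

τ ≈ 90.9 h

Rearranging the biomass balance for a CMAS with decay, V = Y·Q·ΔS·θ_c / [X·(1+k_d θ_c)] = 0.688 × 2280 × (2180 − 8.19) × 11.0 / [2200 × (1 + 0.0884 × 11.0)] = 3.75×10^7 / 4339 = 8636 m³.
τ = V/Q = 8636/2280 = 3.788 d, or 90.91 h.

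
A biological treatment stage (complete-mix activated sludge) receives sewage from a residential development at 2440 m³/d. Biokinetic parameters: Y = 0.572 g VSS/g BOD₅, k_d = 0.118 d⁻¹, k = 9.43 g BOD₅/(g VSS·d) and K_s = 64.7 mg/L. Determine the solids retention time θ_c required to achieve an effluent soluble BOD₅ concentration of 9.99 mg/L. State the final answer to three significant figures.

θ_c ≈ 1.66 d

At the target effluent, Y k S/(K_s+S) = 0.572×9.43×9.99/74.69 = 0.7215 d⁻¹.
θ_c = 1/(μ − k_d) = 1/(0.7215 − 0.118) = 1/0.6035 = 1.657 d.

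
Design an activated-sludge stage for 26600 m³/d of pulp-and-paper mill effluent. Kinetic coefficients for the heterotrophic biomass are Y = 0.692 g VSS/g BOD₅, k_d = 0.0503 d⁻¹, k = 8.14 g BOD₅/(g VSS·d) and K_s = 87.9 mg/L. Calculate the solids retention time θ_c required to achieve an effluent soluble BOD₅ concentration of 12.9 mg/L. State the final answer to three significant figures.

θ_c ≈ 1.49 d

From 1/θ_c = Y·k·S/(K_s + S) − k_d: Y·k·S/(K_s+S) = 0.692 × 8.14 × 12.9 / (87.9 + 12.9) = 0.7209 d⁻¹.
1/θ_c = 0.7209 − 0.0503 = 0.6706 d⁻¹, so θ_c = 1.491 d.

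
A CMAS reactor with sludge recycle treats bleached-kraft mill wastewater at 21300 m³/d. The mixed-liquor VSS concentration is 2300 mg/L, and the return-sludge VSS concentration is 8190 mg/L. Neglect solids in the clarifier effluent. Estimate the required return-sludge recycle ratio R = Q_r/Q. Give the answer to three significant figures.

R ≈ 0.390

Mass balance around the secondary clarifier (neglecting effluent solids): R = X / (X_r − X) = 2300 / (8190 − 2300) = 0.3905.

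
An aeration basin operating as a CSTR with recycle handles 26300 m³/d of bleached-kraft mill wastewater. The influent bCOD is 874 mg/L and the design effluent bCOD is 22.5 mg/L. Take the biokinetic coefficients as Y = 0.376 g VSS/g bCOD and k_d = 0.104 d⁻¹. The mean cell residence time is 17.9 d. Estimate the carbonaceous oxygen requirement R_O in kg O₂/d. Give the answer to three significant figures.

Correct the yield for decay: Y_obs = Y/(1 + k_d θ_c) = 0.376 / (1 + 0.104 × 17.9) = 0.376 / 2.862 = 0.1314.
Substrate removed = Q·(S₀ − S) = 26300 m³/d × (874 − 22.5) g/m³ = 2.24×10^7 g/d = 22394 kg/d.
Biomass synthesised: P_X = Y_obs × 22394 = 2943 kg VSS/d.
R_O = Q·(S₀ − S) − 1.42·P_X = 22394 − 1.42 × 2943 = 18216 kg O₂/d.

R_O ≈ 18200 kg O₂/d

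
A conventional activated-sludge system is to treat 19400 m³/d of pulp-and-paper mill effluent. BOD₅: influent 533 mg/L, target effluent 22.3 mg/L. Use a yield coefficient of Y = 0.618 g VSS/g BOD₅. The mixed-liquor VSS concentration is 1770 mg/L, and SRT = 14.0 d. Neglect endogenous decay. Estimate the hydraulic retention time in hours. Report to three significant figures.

τ ≈ 59.9 h

With k_d = 0 the design equation reduces to V = Y Q (S₀−S) θ_c / X = 0.618 × 19400 × (533 − 22.3) × 14.0 / 1770 = 48430 m³.
HRT = V/Q = 48430 m³ / 19400 m³·d⁻¹ = 2.496 d × 24 = 59.91 h.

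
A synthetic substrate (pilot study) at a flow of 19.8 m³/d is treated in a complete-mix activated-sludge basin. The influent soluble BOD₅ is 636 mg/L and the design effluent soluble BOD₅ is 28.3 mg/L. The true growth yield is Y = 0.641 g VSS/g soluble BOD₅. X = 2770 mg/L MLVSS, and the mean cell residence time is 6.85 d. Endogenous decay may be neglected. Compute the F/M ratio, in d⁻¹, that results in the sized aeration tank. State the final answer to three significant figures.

F/M ≈ 0.238 d⁻¹

With k_d = 0 the design equation reduces to V = Y Q (S₀−S) θ_c / X = 0.641 × 19.8 × (636 − 28.3) × 6.85 / 2770 = 19.07 m³.
F/M = applied load / biomass = Q·S₀/(V·X) = 19.8 × 636 / (19.07 × 2770) = 0.2384 d⁻¹.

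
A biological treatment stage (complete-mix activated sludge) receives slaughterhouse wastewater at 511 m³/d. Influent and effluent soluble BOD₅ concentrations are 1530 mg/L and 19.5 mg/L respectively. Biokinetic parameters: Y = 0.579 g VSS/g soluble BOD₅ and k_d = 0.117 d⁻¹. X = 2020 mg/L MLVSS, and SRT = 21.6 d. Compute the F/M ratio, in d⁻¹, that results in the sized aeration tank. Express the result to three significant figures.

F/M ≈ 0.286 d⁻¹

Rearranging the biomass balance for a CMAS with decay, V = Y·Q·ΔS·θ_c / [X·(1+k_d θ_c)] = 0.579 × 511 × (1530 − 19.5) × 21.6 / [2020 × (1 + 0.117 × 21.6)] = 9.65×10^6 / 7125 = 1355 m³.
F/M = Q·S₀ / (V·X) = 511 × 1530 / (1355 × 2020) = 0.2857 g soluble BOD₅·(g VSS·d)⁻¹.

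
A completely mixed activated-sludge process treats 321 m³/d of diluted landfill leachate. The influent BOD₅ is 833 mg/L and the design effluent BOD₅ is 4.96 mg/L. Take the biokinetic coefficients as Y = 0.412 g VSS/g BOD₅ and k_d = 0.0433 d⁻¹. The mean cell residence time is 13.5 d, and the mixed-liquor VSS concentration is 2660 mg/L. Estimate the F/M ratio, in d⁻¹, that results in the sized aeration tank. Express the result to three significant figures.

F/M ≈ 0.287 d⁻¹

Rearranging the biomass balance for a CMAS with decay, V = Y·Q·ΔS·θ_c / [X·(1+k_d θ_c)] = 0.412 × 321 × (833 − 4.96) × 13.5 / [2660 × (1 + 0.0433 × 13.5)] = 1.48×10^6 / 4215 = 350.8 m³.
F/M = applied load / biomass = Q·S₀/(V·X) = 321 × 833 / (350.8 × 2660) = 0.2866 d⁻¹.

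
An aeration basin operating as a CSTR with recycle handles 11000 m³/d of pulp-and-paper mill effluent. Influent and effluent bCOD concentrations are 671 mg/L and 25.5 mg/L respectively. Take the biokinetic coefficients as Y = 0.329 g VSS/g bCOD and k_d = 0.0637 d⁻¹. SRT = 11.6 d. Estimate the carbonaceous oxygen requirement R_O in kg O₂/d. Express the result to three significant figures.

The observed yield is Y_obs = Y/(1 + k_d·θ_c) = 0.329 / (1 + 0.0637 × 11.6) = 0.329 / 1.739 = 0.1892 g VSS per g bCOD removed.
Mass of bCOD removed per day: Q(S₀ − S) = 11000 × 645.5 g/m³ = 7100 kg/d.
Net sludge production P_X = 0.1892 × 7100 = 1343 kg VSS/d.
Carbonaceous O₂ demand = substrate oxidised − cell-mass equivalent = 7100 − 1.42 × 1343 = 5193 kg O₂/d.

R_O ≈ 5190 kg O₂/d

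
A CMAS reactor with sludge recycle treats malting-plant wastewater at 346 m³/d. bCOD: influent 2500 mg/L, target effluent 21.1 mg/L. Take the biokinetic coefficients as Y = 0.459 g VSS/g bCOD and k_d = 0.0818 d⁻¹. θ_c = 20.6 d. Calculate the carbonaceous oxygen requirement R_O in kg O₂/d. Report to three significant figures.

Observed yield with endogenous decay: Y_obs = Y / (1 + k_d·θ_c) = 0.459 / (1 + 0.0818 × 20.6) = 0.459 / 2.685 = 0.1709 g VSS/g bCOD.
ΔS = 2500 − 21.1 = 2479 mg/L, so the substrate removal rate is 346 × 2479/1000 = 857.7 kg bCOD/d.
P_X = Y_obs·Q·(S₀ − S) = 0.1709 × 857.7 = 146.6 kg VSS/d.
R_O = Q·ΔS − 1.42 P_X = 857.7 − 208.2 = 649.5 kg O₂/d.

R_O ≈ 650 kg O₂/d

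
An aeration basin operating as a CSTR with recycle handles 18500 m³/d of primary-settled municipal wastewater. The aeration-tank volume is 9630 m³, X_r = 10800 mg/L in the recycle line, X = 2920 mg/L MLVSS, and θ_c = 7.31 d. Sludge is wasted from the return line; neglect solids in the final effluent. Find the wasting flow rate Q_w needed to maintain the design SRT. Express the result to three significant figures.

Q_w ≈ 356 m³/d

Wasting from the return line (neglecting effluent solids): Q_w = V·X / (θ_c·X_r) = 9630 × 2920 / (7.31 × 10800) = 356.2 m³/d.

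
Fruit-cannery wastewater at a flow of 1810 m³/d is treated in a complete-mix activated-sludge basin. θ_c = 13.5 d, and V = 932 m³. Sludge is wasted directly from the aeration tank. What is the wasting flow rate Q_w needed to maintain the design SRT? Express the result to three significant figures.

Q_w ≈ 69.0 m³/d

Wasting from the aeration tank: Q_w = V / θ_c = 932.0 / 13.5 = 69.04 m³/d.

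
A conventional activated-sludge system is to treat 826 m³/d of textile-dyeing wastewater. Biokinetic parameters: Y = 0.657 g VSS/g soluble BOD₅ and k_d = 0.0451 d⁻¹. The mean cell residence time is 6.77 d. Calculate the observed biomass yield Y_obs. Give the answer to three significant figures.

Y_obs ≈ 0.503 g VSS/g soluble BOD₅

Y_obs = Y / (1 + k_d θ_c) = 0.657 / (1 + 0.0451 × 6.77) = 0.657 / 1.305 = 0.5033.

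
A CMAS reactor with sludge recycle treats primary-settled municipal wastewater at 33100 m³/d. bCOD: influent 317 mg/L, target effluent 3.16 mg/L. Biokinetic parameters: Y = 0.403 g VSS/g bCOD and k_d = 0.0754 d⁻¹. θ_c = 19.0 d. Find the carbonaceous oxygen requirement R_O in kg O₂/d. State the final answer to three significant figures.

R_O ≈ 7940 kg O₂/d

The observed yield is Y_obs = Y/(1 + k_d·θ_c) = 0.403 / (1 + 0.0754 × 19.0) = 0.403 / 2.433 = 0.1657 g VSS per g bCOD removed.
Substrate removed = Q·(S₀ − S) = 33100 m³/d × (317 − 3.16) g/m³ = 1.04×10^7 g/d = 10388 kg/d.
Net sludge production P_X = 0.1657 × 10388 = 1721 kg VSS/d.
Carbonaceous O₂ demand = substrate oxidised − cell-mass equivalent = 10388 − 1.42 × 1721 = 7944 kg O₂/d.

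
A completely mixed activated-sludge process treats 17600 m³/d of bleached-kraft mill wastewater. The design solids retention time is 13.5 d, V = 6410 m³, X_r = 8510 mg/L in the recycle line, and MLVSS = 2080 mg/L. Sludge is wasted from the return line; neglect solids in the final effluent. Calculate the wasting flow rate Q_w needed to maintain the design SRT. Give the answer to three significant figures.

Q_w ≈ 116 m³/d

θ_c = V·X/(Q_w·X_r) when wasting from the recycle, so Q_w = V·X/(θ_c·X_r) = 6410 × 2080 / (13.5 × 8510) = 116.1 m³/d.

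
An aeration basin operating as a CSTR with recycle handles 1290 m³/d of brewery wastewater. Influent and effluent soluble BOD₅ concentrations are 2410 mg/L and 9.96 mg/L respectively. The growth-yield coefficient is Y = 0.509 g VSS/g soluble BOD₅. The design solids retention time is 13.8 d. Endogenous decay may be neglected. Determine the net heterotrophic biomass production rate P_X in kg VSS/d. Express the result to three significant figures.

With endogenous decay neglected, the observed yield equals the true yield: Y_obs = Y = 0.509 g VSS/g soluble BOD₅.
Q·(S₀ − S) = 1290 × (2410 − 9.96) × 10⁻³ = 3096 kg/d removed.
Net biomass production P_X = Y_obs × Q·(S₀ − S) = 0.5090 × 3096 = 1576 kg VSS/d.

P_X ≈ 1580 kg VSS/d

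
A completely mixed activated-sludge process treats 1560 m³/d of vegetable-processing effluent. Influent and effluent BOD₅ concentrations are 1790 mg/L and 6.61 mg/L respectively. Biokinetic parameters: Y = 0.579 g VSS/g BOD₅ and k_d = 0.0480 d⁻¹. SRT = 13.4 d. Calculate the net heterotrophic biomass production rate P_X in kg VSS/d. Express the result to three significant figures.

Observed yield with endogenous decay: Y_obs = Y / (1 + k_d·θ_c) = 0.579 / (1 + 0.0480 × 13.4) = 0.579 / 1.643 = 0.3524 g VSS/g BOD₅.
Mass of BOD₅ removed per day: Q(S₀ − S) = 1560 × 1783 g/m³ = 2782 kg/d.
P_X = Y_obs · Q(S₀ − S) = 0.3524 × 2782 = 980.3 kg VSS/d.

P_X ≈ 980 kg VSS/d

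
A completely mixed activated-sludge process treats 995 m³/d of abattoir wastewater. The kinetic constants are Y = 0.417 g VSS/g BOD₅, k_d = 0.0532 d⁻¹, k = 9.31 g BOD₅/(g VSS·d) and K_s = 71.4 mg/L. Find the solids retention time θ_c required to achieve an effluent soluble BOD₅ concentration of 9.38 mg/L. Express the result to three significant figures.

θ_c ≈ 2.52 d

Specific growth rate at S = 9.38 mg/L: μ = YkS/(K_s+S) = 0.417·9.31·9.38/(71.4+9.38) = 0.4508 d⁻¹.
θ_c = 1/(μ − k_d) = 1/(0.4508 − 0.0532) = 1/0.3976 = 2.515 d.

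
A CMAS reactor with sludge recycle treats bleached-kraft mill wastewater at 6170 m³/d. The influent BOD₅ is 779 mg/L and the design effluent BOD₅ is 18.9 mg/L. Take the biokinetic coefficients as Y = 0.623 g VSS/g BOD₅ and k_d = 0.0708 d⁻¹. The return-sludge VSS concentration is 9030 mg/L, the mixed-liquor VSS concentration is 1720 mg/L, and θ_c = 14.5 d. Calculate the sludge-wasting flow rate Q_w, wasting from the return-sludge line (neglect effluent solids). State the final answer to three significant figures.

From the SRT design equation V = Y Q (S₀−S) θ_c / [X (1 + k_d θ_c)] = 0.623 × 6170 × (779 − 18.9) × 14.5 / [1720 × (1 + 0.0708 × 14.5)] = 4.24×10^7 / 3486 = 12154 m³.
θ_c = V·X/(Q_w·X_r) when wasting from the recycle, so Q_w = V·X/(θ_c·X_r) = 12154 × 1720 / (14.5 × 9030) = 159.7 m³/d.

Q_w ≈ 160 m³/d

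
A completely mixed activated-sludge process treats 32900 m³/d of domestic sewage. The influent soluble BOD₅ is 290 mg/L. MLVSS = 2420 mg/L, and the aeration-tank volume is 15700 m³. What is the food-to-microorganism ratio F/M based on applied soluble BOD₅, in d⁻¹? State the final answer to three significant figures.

Food-to-microorganism ratio F/M = Q S₀ / (V X) = 32900 × 290 / (15700 × 2420) = 0.2511 d⁻¹.

F/M ≈ 0.251 d⁻¹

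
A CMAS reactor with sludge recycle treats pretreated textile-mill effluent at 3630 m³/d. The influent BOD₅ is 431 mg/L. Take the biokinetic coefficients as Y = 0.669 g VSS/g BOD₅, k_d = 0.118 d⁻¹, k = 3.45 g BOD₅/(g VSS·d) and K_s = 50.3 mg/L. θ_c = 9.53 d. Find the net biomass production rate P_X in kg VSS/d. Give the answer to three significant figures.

P_X ≈ 487 kg VSS/d

From the Monod/SRT balance for a CMAS, S = K_s·(1+k_d θ_c)/[θ_c·(Y k − k_d) − 1] = 50.3 × (1 + 0.118 × 9.53) / [9.53 × (0.669 × 3.45 − 0.118) − 1] = 106.9 / 19.87 = 5.378 mg/L.
Correct the yield for decay: Y_obs = Y/(1 + k_d θ_c) = 0.669 / (1 + 0.118 × 9.53) = 0.669 / 2.125 = 0.3149.
Mass of BOD₅ removed per day: Q(S₀ − S) = 3630 × 425.6 g/m³ = 1545 kg/d.
P_X = Y_obs · Q(S₀ − S) = 0.3149 × 1545 = 486.5 kg VSS/d.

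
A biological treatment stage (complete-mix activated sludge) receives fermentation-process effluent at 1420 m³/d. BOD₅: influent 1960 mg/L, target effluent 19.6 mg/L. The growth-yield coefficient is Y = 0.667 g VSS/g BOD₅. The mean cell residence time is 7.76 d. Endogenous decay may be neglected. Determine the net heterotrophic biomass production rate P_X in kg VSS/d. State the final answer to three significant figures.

P_X ≈ 1840 kg VSS/d

No decay correction is needed, so Y_obs = Y = 0.667.
Mass of BOD₅ removed per day: Q(S₀ − S) = 1420 × 1940 g/m³ = 2755 kg/d.
P_X = Y_obs · Q(S₀ − S) = 0.6670 × 2755 = 1838 kg VSS/d.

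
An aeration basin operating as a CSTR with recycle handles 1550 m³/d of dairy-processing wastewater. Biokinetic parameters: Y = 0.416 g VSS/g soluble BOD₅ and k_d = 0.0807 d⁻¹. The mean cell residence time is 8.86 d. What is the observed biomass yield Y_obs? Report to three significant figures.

Y_obs ≈ 0.243 g VSS/g soluble BOD₅

Observed yield with endogenous decay: Y_obs = Y / (1 + k_d·θ_c) = 0.416 / (1 + 0.0807 × 8.86) = 0.416 / 1.715 = 0.2426 g VSS/g soluble BOD₅.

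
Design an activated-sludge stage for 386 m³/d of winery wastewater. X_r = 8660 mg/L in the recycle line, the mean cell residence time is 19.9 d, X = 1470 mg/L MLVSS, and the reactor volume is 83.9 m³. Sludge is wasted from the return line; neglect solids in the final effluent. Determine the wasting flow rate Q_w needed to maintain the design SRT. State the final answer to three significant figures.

Q_w = (V·X)/(θ_c X_r) = 83.90 × 1470 / (19.9 × 8660) = 0.7157 m³/d.

Q_w ≈ 0.716 m³/d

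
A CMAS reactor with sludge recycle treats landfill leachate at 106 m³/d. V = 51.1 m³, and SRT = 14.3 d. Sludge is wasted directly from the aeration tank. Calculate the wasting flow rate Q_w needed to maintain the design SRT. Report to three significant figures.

Q_w ≈ 3.57 m³/d

Wasting from the aeration tank: Q_w = V / θ_c = 51.10 / 14.3 = 3.573 m³/d.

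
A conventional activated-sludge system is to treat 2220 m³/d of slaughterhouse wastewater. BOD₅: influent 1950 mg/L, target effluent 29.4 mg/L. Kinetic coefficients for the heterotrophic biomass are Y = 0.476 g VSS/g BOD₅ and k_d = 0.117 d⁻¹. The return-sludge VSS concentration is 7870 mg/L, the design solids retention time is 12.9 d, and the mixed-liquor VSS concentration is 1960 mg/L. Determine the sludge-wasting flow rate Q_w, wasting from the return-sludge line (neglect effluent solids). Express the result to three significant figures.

Steady-state biomass mass balance: V·X·(1 + k_d·θ_c) = Y·Q·(S₀ − S)·θ_c, so V = 0.476 × 2220 × (1950 − 29.4) × 12.9 / [1960 × (1 + 0.117 × 12.9)] = 2.62×10^7 / 4918 = 5323 m³.
θ_c = V·X/(Q_w·X_r) when wasting from the recycle, so Q_w = V·X/(θ_c·X_r) = 5323 × 1960 / (12.9 × 7870) = 102.8 m³/d.

Q_w ≈ 103 m³/d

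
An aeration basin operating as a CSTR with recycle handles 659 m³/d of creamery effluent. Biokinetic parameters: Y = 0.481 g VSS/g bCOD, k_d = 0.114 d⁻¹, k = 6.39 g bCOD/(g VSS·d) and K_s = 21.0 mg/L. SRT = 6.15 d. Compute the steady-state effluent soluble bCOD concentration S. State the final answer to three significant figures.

S ≈ 2.08 mg/L

From the Monod/SRT balance for a CMAS, S = K_s·(1+k_d θ_c)/[θ_c·(Y k − k_d) − 1] = 21.0 × (1 + 0.114 × 6.15) / [6.15 × (0.481 × 6.39 − 0.114) − 1] = 35.72 / 17.20 = 2.077 mg/L.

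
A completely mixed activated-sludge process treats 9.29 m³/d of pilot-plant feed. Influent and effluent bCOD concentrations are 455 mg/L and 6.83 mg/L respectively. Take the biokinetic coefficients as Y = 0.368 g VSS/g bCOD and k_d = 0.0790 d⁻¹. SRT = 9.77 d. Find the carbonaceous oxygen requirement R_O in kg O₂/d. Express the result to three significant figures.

Observed yield with endogenous decay: Y_obs = Y / (1 + k_d·θ_c) = 0.368 / (1 + 0.0790 × 9.77) = 0.368 / 1.772 = 0.2077 g VSS/g bCOD.
Q·(S₀ − S) = 9.29 × (455 − 6.83) × 10⁻³ = 4.163 kg/d removed.
P_X = Y_obs·Q·(S₀ − S) = 0.2077 × 4.163 = 0.8647 kg VSS/d.
R_O = Q·ΔS − 1.42 P_X = 4.163 − 1.228 = 2.936 kg O₂/d.

R_O ≈ 2.94 kg O₂/d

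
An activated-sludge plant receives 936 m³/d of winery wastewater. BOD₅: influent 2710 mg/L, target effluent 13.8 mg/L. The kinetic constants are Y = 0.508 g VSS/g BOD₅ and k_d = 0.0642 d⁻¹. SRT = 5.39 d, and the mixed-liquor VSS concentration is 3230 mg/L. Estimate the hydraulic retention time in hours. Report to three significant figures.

τ ≈ 40.8 h

Steady-state biomass mass balance: V·X·(1 + k_d·θ_c) = Y·Q·(S₀ − S)·θ_c, so V = 0.508 × 936 × (2710 − 13.8) × 5.39 / [3230 × (1 + 0.0642 × 5.39)] = 6.91×10^6 / 4348 = 1589 m³.
τ = V/Q = 1589/936 = 1.698 d, or 40.75 h.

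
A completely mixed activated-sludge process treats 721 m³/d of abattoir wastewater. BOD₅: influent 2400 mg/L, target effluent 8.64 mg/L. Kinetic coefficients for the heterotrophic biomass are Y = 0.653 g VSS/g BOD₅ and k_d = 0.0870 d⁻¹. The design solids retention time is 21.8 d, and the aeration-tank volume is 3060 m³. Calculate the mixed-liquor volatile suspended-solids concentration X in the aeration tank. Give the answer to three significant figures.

Solving the biomass balance for X: X = Y Q (S₀−S) θ_c / [V (1+k_d θ_c)] = 0.653 × 721 × (2400 − 8.64) × 21.8 / [3060 × (1 + 0.0870 × 21.8)] = 2769 mg/L.

X ≈ 2770 mg/L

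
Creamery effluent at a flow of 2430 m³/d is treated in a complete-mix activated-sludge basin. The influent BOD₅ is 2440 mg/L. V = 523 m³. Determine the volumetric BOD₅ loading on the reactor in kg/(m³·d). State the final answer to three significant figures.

Applied BOD₅ load per unit volume = Q·S₀/V = (2430 × 2440/1000)/523.0 = 11.34 kg BOD₅·m⁻³·d⁻¹.

L_v ≈ 11.3 kg BOD₅/(m³·d)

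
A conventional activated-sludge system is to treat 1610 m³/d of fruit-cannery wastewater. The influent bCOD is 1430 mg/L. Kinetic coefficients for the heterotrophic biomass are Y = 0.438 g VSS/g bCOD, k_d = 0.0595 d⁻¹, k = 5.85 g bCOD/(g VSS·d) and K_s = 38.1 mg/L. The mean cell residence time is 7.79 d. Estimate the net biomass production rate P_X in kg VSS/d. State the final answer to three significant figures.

From the Monod/SRT balance for a CMAS, S = K_s·(1+k_d θ_c)/[θ_c·(Y k − k_d) − 1] = 38.1 × (1 + 0.0595 × 7.79) / [7.79 × (0.438 × 5.85 − 0.0595) − 1] = 55.76 / 18.50 = 3.015 mg/L.
Observed yield with endogenous decay: Y_obs = Y / (1 + k_d·θ_c) = 0.438 / (1 + 0.0595 × 7.79) = 0.438 / 1.464 = 0.2993 g VSS/g bCOD.
ΔS = 1430 − 3.01 = 1427 mg/L, so the substrate removal rate is 1610 × 1427/1000 = 2297 kg bCOD/d.
So the net sludge growth is P_X = 0.2993 × 2297 = 687.6 kg VSS/d.

P_X ≈ 688 kg VSS/d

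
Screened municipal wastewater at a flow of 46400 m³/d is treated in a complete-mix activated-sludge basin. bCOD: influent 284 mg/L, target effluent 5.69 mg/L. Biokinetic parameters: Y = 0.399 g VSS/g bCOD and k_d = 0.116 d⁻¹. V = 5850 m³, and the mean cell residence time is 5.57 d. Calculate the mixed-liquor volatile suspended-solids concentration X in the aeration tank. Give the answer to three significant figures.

From V·X·(1 + k_d·θ_c) = Y·Q·(S₀ − S)·θ_c: X = 0.399 × 46400 × (284 − 5.69) × 5.57 / [5850 × (1 + 0.116 × 5.57)] = 2980 mg/L.

X ≈ 2980 mg/L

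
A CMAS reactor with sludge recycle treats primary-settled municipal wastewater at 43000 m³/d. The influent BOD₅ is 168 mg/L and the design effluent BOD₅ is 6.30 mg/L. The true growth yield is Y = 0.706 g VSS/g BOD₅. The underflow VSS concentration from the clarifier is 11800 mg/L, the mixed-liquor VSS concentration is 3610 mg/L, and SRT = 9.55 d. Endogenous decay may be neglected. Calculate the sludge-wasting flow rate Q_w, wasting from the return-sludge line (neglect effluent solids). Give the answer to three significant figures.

Q_w ≈ 416 m³/d

Biomass mass balance (decay neglected): V·X = Y·Q·(S₀ − S)·θ_c, so V = 0.706 × 43000 × (168 − 6.30) × 9.55 / 3610 = 12986 m³.
θ_c = V·X/(Q_w·X_r) when wasting from the recycle, so Q_w = V·X/(θ_c·X_r) = 12986 × 3610 / (9.55 × 11800) = 416.0 m³/d.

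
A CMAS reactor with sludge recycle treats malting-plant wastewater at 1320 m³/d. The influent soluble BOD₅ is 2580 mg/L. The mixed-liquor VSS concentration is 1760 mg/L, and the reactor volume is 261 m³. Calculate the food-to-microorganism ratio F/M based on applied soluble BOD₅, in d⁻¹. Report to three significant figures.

F/M ≈ 7.41 d⁻¹

F/M = Q·S₀ / (V·X) = 1320 × 2580 / (261.0 × 1760) = 7.414 g soluble BOD₅·(g VSS·d)⁻¹.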